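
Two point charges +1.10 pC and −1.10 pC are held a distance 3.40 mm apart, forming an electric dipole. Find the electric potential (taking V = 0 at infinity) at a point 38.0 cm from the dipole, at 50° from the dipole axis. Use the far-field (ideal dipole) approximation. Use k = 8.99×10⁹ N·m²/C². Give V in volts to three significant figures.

Dipole moment p = qd = (1.10×10⁻¹² C)(0.00340 m) = 3.74×10⁻¹⁵ C·m.
The dipole potential is V = kp cosθ / r².
V = (8.99×10⁹)(3.74×10⁻¹⁵)·cos50° / (0.380)² = 1.497×10⁻⁴ V.

V ≈ 1.50×10⁻⁴ V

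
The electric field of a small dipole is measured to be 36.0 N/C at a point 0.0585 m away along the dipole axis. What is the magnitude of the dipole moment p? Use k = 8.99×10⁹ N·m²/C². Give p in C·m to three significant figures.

p ≈ 4.01×10⁻¹³ C·m

On axis E = 2kp/r³, so p = Er³/(2k).
p = (36.0)·(0.0585)³ / (2·8.99×10⁹) = 4.008×10⁻¹³ C·m.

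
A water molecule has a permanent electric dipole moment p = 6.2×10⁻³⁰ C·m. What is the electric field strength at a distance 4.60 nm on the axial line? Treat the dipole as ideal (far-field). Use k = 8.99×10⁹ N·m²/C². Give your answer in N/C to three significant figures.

On the dipole axis E = 2kp/r³.
E = 2·(8.99×10⁹)(6.20×10⁻³⁰) / (4.60×10⁻⁹)³ = 1.145×10⁶ N/C.

E ≈ 1.15×10⁶ N/C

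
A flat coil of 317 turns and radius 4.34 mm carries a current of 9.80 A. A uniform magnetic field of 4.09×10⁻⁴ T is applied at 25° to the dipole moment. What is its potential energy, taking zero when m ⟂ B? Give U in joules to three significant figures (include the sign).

U ≈ -6.81×10⁻⁵ J

m = NIA = NIπa² = 317·(9.80)·π·(0.00434)² = 0.1838 A·m².
U = −m·B = −mB cosθ.
U = −(0.1838)(4.09×10⁻⁴)·cos25° = -6.813×10⁻⁵ J.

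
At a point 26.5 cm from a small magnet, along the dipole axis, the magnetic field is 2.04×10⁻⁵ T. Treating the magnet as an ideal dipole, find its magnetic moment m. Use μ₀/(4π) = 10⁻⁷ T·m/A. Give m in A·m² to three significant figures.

m ≈ 1.90 A·m²

On axis B = (μ₀/4π)·2m/r³, so m = Br³·4π/(μ₀·2).
m = (2.04×10⁻⁵)·(0.265)³ / (2·10⁻⁷) = 1.898 A·m².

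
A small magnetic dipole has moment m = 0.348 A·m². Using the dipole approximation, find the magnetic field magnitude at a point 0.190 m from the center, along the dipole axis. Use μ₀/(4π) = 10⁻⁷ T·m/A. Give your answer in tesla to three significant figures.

On axis B = (μ₀/4π)·2m/r³.
B = 2·(10⁻⁷)·(0.348) / (0.190)³ = 1.015×10⁻⁵ T.

B ≈ 1.01×10⁻⁵ T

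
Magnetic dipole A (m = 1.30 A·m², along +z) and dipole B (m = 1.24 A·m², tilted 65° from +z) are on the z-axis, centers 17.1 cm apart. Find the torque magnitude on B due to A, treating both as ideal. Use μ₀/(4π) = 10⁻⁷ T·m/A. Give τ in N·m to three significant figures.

τ ≈ 5.84×10⁻⁵ N·m

Dipole B is on the axis of dipole A, so B₁ there is axial: B₁ = (μ₀/4π)·2m₁/r³ along +z.
B₁ = 2(10⁻⁷)(1.30)/(0.171)³ = 5.200×10⁻⁵ T.
τ = m₂ B₁ sinθ.
τ = (1.24)(5.200×10⁻⁵)·sin65° = 5.844×10⁻⁵ N·m.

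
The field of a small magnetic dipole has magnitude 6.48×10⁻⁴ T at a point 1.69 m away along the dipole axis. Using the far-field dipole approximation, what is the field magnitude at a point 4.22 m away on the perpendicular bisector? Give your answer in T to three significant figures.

B ≈ 2.08×10⁻⁵ T

Dipole fields scale as 1/r³ in the far field.
The axial field is twice the equatorial field at the same r, so the geometry factor is 1/2.
B₂ = B₁ · (1/2) · (r₁/r₂)³ = 6.48×10⁻⁴ · 0.5 · (1.69/4.22)³.
(r₁/r₂)³ = (0.4005)³ = 0.06423.
B₂ ≈ 2.081×10⁻⁵ T.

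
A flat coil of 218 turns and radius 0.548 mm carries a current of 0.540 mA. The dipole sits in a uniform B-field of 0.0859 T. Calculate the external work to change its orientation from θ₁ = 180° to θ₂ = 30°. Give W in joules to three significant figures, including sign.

W ≈ -1.78×10⁻⁸ J

m = NIA = NIπa² = 218·(5.40×10⁻⁴)·π·(5.48×10⁻⁴)² = 1.111×10⁻⁷ A·m².
W_ext = ΔU = −mB cosθ₂ + mB cosθ₁ = mB(cosθ₁ − cosθ₂).
W = (1.111×10⁻⁷)(0.0859)·(cos180° − cos30°) = (9.543×10⁻⁹)·(-1.8660) = -1.781×10⁻⁸ J.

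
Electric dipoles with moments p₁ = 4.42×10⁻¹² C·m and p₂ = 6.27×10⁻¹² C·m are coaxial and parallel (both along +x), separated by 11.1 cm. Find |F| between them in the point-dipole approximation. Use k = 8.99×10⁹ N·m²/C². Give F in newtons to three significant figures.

On-axis field of dipole 1 at distance r: E = 2kp₁/r³. Force on dipole 2 is F = p₂·dE/dr (gradient along axis).
dE/dr = −6kp₁/r⁴, so |F| = 6kp₁p₂/r⁴ (attractive for aligned moments).
F = 6(8.99×10⁹)(4.42×10⁻¹²)(6.27×10⁻¹²)/(0.111)⁴ = 9.847×10⁻⁹ N.

F ≈ 9.85×10⁻⁹ N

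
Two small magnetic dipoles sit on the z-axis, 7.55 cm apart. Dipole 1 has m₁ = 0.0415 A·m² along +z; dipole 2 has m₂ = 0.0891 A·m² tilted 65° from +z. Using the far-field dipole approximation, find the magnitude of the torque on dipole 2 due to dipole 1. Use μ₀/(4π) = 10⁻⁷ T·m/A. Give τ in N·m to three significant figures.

Dipole B is on the axis of dipole A, so B₁ there is axial: B₁ = (μ₀/4π)·2m₁/r³ along +z.
B₁ = 2(10⁻⁷)(0.0415)/(0.0755)³ = 1.929×10⁻⁵ T.
τ = m₂ B₁ sinθ.
τ = (0.0891)(1.929×10⁻⁵)·sin65° = 1.557×10⁻⁶ N·m.

τ ≈ 1.56×10⁻⁶ N·m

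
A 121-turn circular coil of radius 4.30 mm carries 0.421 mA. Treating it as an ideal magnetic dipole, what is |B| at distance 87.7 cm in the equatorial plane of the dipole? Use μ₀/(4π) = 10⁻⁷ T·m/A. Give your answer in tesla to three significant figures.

B ≈ 4.39×10⁻¹³ T

m = NIA = NIπa² = 121·(4.21×10⁻⁴)·π·(0.00430)² = 2.959×10⁻⁶ A·m².
In the equatorial plane B = (μ₀/4π)·m/r³ (half the axial value).
B = (10⁻⁷)·(2.959×10⁻⁶) / (0.877)³ = 4.387×10⁻¹³ T.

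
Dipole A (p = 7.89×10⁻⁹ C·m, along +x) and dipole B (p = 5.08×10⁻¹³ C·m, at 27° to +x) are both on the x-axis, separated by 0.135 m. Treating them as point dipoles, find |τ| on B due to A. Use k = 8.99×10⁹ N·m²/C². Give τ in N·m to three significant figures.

τ ≈ 1.33×10⁻⁸ N·m

The second dipole sits on the axis of the first, so the field there is axial: E₁ = 2kp₁/r³ along +x.
E₁ = 2(8.99×10⁹)(7.89×10⁻⁹)/(0.135)³ = 5.766×10⁴ N/C.
Torque on the second dipole: τ = p₂ E₁ sinθ.
τ = (5.08×10⁻¹³)(5.766×10⁴)·sin27° = 1.330×10⁻⁸ N·m.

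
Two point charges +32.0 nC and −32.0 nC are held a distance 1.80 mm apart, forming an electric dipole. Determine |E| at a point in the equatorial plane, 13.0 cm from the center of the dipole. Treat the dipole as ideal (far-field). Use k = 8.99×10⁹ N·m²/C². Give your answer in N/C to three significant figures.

Dipole moment p = qd = (3.20×10⁻⁸ C)(0.00180 m) = 5.76×10⁻¹¹ C·m.
In the equatorial plane E = kp/r³.
E = (8.99×10⁹)(5.76×10⁻¹¹) / (0.130)³ = 235.7 N/C.

E ≈ 236 N/C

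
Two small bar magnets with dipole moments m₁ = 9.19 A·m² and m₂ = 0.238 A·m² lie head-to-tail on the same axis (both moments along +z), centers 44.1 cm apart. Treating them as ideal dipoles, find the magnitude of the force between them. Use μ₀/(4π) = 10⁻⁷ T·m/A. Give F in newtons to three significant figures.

On-axis B of dipole 1: B = (μ₀/4π)·2m₁/r³. Force on dipole 2: F = m₂·dB/dr.
dB/dr = −(μ₀/4π)·6m₁/r⁴, so |F| = (μ₀/4π)·6m₁m₂/r⁴.
F = 6(10⁻⁷)(9.19)(0.238)/(0.441)⁴ = 3.470×10⁻⁵ N.

F ≈ 3.47×10⁻⁵ N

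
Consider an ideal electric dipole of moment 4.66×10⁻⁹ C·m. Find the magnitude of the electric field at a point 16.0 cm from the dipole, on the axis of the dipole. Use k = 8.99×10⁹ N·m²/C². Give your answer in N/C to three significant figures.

E ≈ 2.05×10⁴ N/C

On the dipole axis E = 2kp/r³.
E = 2·(8.99×10⁹)(4.66×10⁻⁹) / (0.160)³ = 2.046×10⁴ N/C.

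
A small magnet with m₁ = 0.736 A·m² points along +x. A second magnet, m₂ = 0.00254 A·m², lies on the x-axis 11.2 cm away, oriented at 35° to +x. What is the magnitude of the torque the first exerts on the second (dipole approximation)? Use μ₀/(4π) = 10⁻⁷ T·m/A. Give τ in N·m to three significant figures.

Dipole B is on the axis of dipole A, so B₁ there is axial: B₁ = (μ₀/4π)·2m₁/r³ along +x.
B₁ = 2(10⁻⁷)(0.736)/(0.112)³ = 1.048×10⁻⁴ T.
τ = m₂ B₁ sinθ.
τ = (0.00254)(1.048×10⁻⁴)·sin35° = 1.526×10⁻⁷ N·m.

τ ≈ 1.53×10⁻⁷ N·m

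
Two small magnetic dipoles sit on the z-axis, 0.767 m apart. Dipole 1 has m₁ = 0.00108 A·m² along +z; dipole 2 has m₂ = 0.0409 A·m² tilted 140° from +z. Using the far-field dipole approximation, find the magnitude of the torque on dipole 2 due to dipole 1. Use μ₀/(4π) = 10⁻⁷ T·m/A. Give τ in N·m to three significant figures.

τ ≈ 1.26×10⁻¹¹ N·m

Dipole B is on the axis of dipole A, so B₁ there is axial: B₁ = (μ₀/4π)·2m₁/r³ along +z.
B₁ = 2(10⁻⁷)(0.00108)/(0.767)³ = 4.787×10⁻¹⁰ T.
τ = m₂ B₁ sinθ.
τ = (0.0409)(4.787×10⁻¹⁰)·sin140° = 1.259×10⁻¹¹ N·m.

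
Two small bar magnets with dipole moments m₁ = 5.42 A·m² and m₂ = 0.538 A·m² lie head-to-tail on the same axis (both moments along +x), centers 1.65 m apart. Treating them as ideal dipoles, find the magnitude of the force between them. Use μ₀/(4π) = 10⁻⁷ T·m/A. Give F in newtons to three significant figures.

On-axis B of dipole 1: B = (μ₀/4π)·2m₁/r³. Force on dipole 2: F = m₂·dB/dr.
dB/dr = −(μ₀/4π)·6m₁/r⁴, so |F| = (μ₀/4π)·6m₁m₂/r⁴.
F = 6(10⁻⁷)(5.42)(0.538)/(1.65)⁴ = 2.360×10⁻⁷ N.

F ≈ 2.36×10⁻⁷ N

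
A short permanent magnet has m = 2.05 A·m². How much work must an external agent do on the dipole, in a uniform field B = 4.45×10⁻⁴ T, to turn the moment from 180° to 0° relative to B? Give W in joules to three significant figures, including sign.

W_ext = ΔU = −mB cosθ₂ + mB cosθ₁ = mB(cosθ₁ − cosθ₂).
W = (2.05)(4.45×10⁻⁴)·(cos180° − cos0°) = (9.122×10⁻⁴)·(-2.0000) = -0.001824 J.

W ≈ -0.00182 J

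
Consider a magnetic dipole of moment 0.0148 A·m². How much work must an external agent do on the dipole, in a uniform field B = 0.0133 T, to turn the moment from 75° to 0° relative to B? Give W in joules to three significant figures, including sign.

W ≈ -1.46×10⁻⁴ J

W_ext = ΔU = −mB cosθ₂ + mB cosθ₁ = mB(cosθ₁ − cosθ₂).
W = (0.0148)(0.0133)·(cos75° − cos0°) = (1.968×10⁻⁴)·(-0.7412) = -1.459×10⁻⁴ J.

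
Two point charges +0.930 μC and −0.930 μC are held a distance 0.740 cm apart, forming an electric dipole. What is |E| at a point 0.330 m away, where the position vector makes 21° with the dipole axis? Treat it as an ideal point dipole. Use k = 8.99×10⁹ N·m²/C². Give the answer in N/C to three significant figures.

E ≈ 3270 N/C

Dipole moment p = qd = (9.30×10⁻⁷ C)(0.00740 m) = 6.882×10⁻⁹ C·m.
At angle θ the dipole field magnitude is E = (kp/r³)·√(1 + 3cos²θ).
kp/r³ = (8.99×10⁹)(6.882×10⁻⁹) / (0.330)³ = 1722 N/C.
√(1 + 3cos²21°) = √(1 + 3·0.8716) = √3.6147 ≈ 1.9012.
E ≈ 1722 × 1.901 = 3273 N/C.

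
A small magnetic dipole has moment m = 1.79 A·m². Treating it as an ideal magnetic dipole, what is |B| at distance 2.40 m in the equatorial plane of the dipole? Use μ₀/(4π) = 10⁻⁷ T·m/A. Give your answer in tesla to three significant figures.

B ≈ 1.29×10⁻⁸ T

In the equatorial plane B = (μ₀/4π)·m/r³ (half the axial value).
B = (10⁻⁷)·(1.79) / (2.40)³ = 1.295×10⁻⁸ T.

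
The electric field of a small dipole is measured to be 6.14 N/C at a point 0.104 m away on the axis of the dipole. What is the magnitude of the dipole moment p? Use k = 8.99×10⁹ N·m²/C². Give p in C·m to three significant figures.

On axis E = 2kp/r³, so p = Er³/(2k).
p = (6.14)·(0.104)³ / (2·8.99×10⁹) = 3.841×10⁻¹³ C·m.

p ≈ 3.84×10⁻¹³ C·m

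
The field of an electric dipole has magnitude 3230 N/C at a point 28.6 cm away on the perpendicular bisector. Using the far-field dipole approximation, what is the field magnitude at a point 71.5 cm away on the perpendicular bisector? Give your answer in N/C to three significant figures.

Dipole fields scale as 1/r³ in the far field; the geometry is the same at both points.
E₂ = E₁ · (r₁/r₂)³ = 3230 · (28.6/71.5)³.
(r₁/r₂)³ = (0.4)³ = 0.064.
E₂ ≈ 206.7 N/C.

E ≈ 207 N/C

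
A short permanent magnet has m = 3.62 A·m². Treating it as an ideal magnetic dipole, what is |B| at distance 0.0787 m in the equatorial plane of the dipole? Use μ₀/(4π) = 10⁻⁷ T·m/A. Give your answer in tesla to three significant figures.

B ≈ 7.43×10⁻⁴ T

In the equatorial plane B = (μ₀/4π)·m/r³ (half the axial value).
B = (10⁻⁷)·(3.62) / (0.0787)³ = 7.427×10⁻⁴ T.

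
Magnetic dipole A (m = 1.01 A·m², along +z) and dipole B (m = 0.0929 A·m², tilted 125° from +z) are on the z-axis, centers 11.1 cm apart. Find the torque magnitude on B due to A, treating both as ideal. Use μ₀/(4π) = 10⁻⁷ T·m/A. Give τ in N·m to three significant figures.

τ ≈ 1.12×10⁻⁵ N·m

Dipole B is on the axis of dipole A, so B₁ there is axial: B₁ = (μ₀/4π)·2m₁/r³ along +z.
B₁ = 2(10⁻⁷)(1.01)/(0.111)³ = 1.477×10⁻⁴ T.
τ = m₂ B₁ sinθ.
τ = (0.0929)(1.477×10⁻⁴)·sin125° = 1.124×10⁻⁵ N·m.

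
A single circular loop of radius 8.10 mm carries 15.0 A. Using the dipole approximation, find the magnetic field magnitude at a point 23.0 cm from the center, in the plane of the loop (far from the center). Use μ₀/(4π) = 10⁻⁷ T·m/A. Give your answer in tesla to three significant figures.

Magnetic moment m = IA = Iπa² = (15.0)·π·(0.00810)² = 0.003092 A·m².
In the equatorial plane B = (μ₀/4π)·m/r³ (half the axial value).
B = (10⁻⁷)·(0.003092) / (0.230)³ = 2.541×10⁻⁸ T.

B ≈ 2.54×10⁻⁸ T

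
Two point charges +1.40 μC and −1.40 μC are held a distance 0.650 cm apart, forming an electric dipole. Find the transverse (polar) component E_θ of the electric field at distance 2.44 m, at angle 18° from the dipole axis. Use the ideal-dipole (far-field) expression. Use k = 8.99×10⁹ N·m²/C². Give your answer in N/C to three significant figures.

Dipole moment p = qd = (1.40×10⁻⁶ C)(0.00650 m) = 9.10×10⁻⁹ C·m.
For a dipole, E_θ = (kp sinθ)/r³.
kp/r³ = (8.99×10⁹)(9.10×10⁻⁹)/(2.44)³ = 5.632 N/C.
E_θ = 5.632·sin18° = 1.740 N/C.

E_θ ≈ 1.74 N/C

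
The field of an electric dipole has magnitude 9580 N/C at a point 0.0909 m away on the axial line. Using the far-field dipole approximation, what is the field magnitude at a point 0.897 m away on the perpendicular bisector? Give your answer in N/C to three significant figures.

E ≈ 4.98 N/C

Dipole fields scale as 1/r³ in the far field.
The axial field is twice the equatorial field at the same r, so the geometry factor is 1/2.
E₂ = E₁ · (1/2) · (r₁/r₂)³ = 9580 · 0.5 · (0.0909/0.897)³.
(r₁/r₂)³ = (0.1013)³ = 0.001041.
E₂ ≈ 4.985 N/C.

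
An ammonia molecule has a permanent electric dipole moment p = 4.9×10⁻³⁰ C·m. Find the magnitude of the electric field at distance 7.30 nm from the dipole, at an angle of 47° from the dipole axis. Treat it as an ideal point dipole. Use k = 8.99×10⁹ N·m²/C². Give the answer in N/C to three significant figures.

E ≈ 1.75×10⁵ N/C

At angle θ the dipole field magnitude is E = (kp/r³)·√(1 + 3cos²θ).
kp/r³ = (8.99×10⁹)(4.90×10⁻³⁰) / (7.30×10⁻⁹)³ = 1.132×10⁵ N/C.
√(1 + 3cos²47°) = √(1 + 3·0.4651) = √2.3954 ≈ 1.5477.
E ≈ 1.132×10⁵ × 1.548 = 1.753×10⁵ N/C.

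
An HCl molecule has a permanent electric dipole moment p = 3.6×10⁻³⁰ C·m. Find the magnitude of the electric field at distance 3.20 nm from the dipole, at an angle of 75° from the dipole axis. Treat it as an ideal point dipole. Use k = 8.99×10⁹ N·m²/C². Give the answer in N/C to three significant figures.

E ≈ 1.08×10⁶ N/C

At angle θ the dipole field magnitude is E = (kp/r³)·√(1 + 3cos²θ).
kp/r³ = (8.99×10⁹)(3.60×10⁻³⁰) / (3.20×10⁻⁹)³ = 9.877×10⁵ N/C.
√(1 + 3cos²75°) = √(1 + 3·0.0670) = √1.2010 ≈ 1.0959.
E ≈ 9.877×10⁵ × 1.096 = 1.082×10⁶ N/C.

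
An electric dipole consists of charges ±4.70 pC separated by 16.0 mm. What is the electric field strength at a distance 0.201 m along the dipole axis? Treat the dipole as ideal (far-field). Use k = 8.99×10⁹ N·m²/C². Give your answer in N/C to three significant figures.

E ≈ 0.167 N/C

Dipole moment p = qd = (4.70×10⁻¹² C)(0.0160 m) = 7.52×10⁻¹⁴ C·m.
On the dipole axis E = 2kp/r³.
E = 2·(8.99×10⁹)(7.52×10⁻¹⁴) / (0.201)³ = 0.1665 N/C.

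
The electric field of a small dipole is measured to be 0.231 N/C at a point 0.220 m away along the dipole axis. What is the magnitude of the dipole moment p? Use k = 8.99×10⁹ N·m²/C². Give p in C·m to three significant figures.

p ≈ 1.37×10⁻¹³ C·m

On axis E = 2kp/r³, so p = Er³/(2k).
p = (0.231)·(0.220)³ / (2·8.99×10⁹) = 1.368×10⁻¹³ C·m.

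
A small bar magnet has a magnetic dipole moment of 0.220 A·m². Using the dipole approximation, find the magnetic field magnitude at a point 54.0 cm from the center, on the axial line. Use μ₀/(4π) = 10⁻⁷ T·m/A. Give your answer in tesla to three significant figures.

B ≈ 2.79×10⁻⁷ T

On axis B = (μ₀/4π)·2m/r³.
B = 2·(10⁻⁷)·(0.220) / (0.540)³ = 2.794×10⁻⁷ T.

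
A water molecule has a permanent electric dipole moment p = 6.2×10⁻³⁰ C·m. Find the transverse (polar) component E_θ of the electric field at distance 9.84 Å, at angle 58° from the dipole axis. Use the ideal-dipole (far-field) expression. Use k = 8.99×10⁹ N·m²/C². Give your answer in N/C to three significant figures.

For a dipole, E_θ = (kp sinθ)/r³.
kp/r³ = (8.99×10⁹)(6.20×10⁻³⁰)/(9.84×10⁻¹⁰)³ = 5.850×10⁷ N/C.
E_θ = 5.850×10⁷·sin58° = 4.961×10⁷ N/C.

E_θ ≈ 4.96×10⁷ N/C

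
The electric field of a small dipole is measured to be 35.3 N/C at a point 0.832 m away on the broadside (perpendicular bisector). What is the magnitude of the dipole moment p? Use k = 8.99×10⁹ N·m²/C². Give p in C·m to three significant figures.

p ≈ 2.26×10⁻⁹ C·m

In the equatorial plane E = kp/r³, so p = Er³/(k).
p = (35.3)·(0.832)³ / (8.99×10⁹) = 2.261×10⁻⁹ C·m.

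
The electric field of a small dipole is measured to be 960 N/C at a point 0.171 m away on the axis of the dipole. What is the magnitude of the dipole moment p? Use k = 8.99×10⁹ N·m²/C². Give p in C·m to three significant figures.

p ≈ 2.67×10⁻¹⁰ C·m

On axis E = 2kp/r³, so p = Er³/(2k).
p = (960)·(0.171)³ / (2·8.99×10⁹) = 2.670×10⁻¹⁰ C·m.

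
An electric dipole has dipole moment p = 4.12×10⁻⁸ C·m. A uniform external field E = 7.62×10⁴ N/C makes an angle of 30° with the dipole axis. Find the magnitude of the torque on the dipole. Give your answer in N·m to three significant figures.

Torque on an electric dipole: τ = pE sinθ.
τ = (4.12×10⁻⁸)(7.62×10⁴)·sin30° = 0.001570 N·m.

τ ≈ 0.00157 N·m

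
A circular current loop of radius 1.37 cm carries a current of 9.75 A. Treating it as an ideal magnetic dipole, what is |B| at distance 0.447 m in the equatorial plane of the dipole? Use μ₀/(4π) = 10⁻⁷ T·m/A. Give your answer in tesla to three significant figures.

B ≈ 6.44×10⁻⁹ T

Magnetic moment m = IA = Iπa² = (9.75)·π·(0.0137)² = 0.005749 A·m².
In the equatorial plane B = (μ₀/4π)·m/r³ (half the axial value).
B = (10⁻⁷)·(0.005749) / (0.447)³ = 6.437×10⁻⁹ T.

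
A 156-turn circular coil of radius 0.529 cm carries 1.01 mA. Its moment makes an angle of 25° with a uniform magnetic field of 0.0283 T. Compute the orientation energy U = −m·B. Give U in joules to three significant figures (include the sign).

m = NIA = NIπa² = 156·(0.00101)·π·(0.00529)² = 1.385×10⁻⁵ A·m².
U = −m·B = −mB cosθ.
U = −(1.385×10⁻⁵)(0.0283)·cos25° = -3.552×10⁻⁷ J.

U ≈ -3.55×10⁻⁷ J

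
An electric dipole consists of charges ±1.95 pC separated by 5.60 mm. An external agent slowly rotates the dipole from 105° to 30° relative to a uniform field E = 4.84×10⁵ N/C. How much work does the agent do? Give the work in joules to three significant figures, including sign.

W ≈ -5.95×10⁻⁹ J

Dipole moment p = qd = (1.95×10⁻¹² C)(0.00560 m) = 1.092×10⁻¹⁴ C·m.
W_ext = ΔU = U(θ₂) − U(θ₁) = −pE cosθ₂ − (−pE cosθ₁) = pE(cosθ₁ − cosθ₂).
W = (1.092×10⁻¹⁴)(4.84×10⁵)·(cos105° − cos30°) = (5.285×10⁻⁹)·(-1.1248) = -5.945×10⁻⁹ J.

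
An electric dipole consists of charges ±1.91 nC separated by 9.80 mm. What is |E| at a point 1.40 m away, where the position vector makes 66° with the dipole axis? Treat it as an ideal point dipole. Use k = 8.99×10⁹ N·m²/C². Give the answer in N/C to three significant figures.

E ≈ 0.0750 N/C

Dipole moment p = qd = (1.91×10⁻⁹ C)(0.00980 m) = 1.872×10⁻¹¹ C·m.
At angle θ the dipole field magnitude is E = (kp/r³)·√(1 + 3cos²θ).
kp/r³ = (8.99×10⁹)(1.872×10⁻¹¹) / (1.40)³ = 0.06133 N/C.
√(1 + 3cos²66°) = √(1 + 3·0.1654) = √1.4963 ≈ 1.2232.
E ≈ 0.06133 × 1.223 = 0.07502 N/C.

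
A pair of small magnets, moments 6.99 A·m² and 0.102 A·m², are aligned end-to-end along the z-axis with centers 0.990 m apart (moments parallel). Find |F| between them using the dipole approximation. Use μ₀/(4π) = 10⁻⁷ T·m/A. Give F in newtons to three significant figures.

F ≈ 4.45×10⁻⁷ N

On-axis B of dipole 1: B = (μ₀/4π)·2m₁/r³. Force on dipole 2: F = m₂·dB/dr.
dB/dr = −(μ₀/4π)·6m₁/r⁴, so |F| = (μ₀/4π)·6m₁m₂/r⁴.
F = 6(10⁻⁷)(6.99)(0.102)/(0.990)⁴ = 4.453×10⁻⁷ N.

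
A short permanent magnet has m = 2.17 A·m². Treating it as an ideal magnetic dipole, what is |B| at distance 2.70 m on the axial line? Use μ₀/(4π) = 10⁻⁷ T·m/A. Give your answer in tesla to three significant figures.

B ≈ 2.20×10⁻⁸ T

On axis B = (μ₀/4π)·2m/r³.
B = 2·(10⁻⁷)·(2.17) / (2.70)³ = 2.205×10⁻⁸ T.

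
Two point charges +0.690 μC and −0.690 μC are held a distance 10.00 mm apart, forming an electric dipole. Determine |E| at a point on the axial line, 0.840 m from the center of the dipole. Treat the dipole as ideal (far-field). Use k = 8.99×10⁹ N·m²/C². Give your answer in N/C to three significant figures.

E ≈ 209 N/C

Dipole moment p = qd = (6.90×10⁻⁷ C)(0.0100 m) = 6.90×10⁻⁹ C·m.
On the dipole axis E = 2kp/r³.
E = 2·(8.99×10⁹)(6.90×10⁻⁹) / (0.840)³ = 209.3 N/C.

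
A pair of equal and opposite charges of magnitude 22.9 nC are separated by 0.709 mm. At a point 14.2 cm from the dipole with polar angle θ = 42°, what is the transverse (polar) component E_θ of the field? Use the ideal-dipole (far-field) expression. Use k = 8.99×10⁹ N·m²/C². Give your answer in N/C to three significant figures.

Dipole moment p = qd = (2.29×10⁻⁸ C)(7.09×10⁻⁴ m) = 1.624×10⁻¹¹ C·m.
For a dipole, E_θ = (kp sinθ)/r³.
kp/r³ = (8.99×10⁹)(1.624×10⁻¹¹)/(0.142)³ = 50.99 N/C.
E_θ = 50.99·sin42° = 34.12 N/C.

E_θ ≈ 34.1 N/C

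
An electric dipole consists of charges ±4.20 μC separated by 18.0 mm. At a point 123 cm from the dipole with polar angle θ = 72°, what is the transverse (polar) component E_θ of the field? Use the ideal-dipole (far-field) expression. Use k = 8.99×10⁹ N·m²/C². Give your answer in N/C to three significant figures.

Dipole moment p = qd = (4.20×10⁻⁶ C)(0.0180 m) = 7.56×10⁻⁸ C·m.
For a dipole, E_θ = (kp sinθ)/r³.
kp/r³ = (8.99×10⁹)(7.56×10⁻⁸)/(1.23)³ = 365.2 N/C.
E_θ = 365.2·sin72° = 347.4 N/C.

E_θ ≈ 347 N/C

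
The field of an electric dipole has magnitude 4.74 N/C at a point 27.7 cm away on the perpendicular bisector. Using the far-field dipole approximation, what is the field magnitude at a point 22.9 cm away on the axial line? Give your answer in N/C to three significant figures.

E ≈ 16.8 N/C

Dipole fields scale as 1/r³ in the far field.
The axial field is twice the equatorial field at the same r, so the geometry factor is 2/1.
E₂ = E₁ · (2/1) · (r₁/r₂)³ = 4.74 · 2 · (27.7/22.9)³.
(r₁/r₂)³ = (1.21)³ = 1.77.
E₂ ≈ 16.78 N/C.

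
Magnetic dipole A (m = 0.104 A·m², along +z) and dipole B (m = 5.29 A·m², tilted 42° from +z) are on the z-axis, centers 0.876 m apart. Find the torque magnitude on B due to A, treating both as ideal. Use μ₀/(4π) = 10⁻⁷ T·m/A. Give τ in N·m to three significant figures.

Dipole B is on the axis of dipole A, so B₁ there is axial: B₁ = (μ₀/4π)·2m₁/r³ along +z.
B₁ = 2(10⁻⁷)(0.104)/(0.876)³ = 3.094×10⁻⁸ T.
τ = m₂ B₁ sinθ.
τ = (5.29)(3.094×10⁻⁸)·sin42° = 1.095×10⁻⁷ N·m.

τ ≈ 1.10×10⁻⁷ N·m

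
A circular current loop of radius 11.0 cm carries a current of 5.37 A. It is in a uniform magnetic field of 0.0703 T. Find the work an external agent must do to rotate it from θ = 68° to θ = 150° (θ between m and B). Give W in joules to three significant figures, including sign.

W ≈ 0.0178 J

Magnetic moment m = IA = Iπa² = (5.37)·π·(0.110)² = 0.2041 A·m².
W_ext = ΔU = −mB cosθ₂ + mB cosθ₁ = mB(cosθ₁ − cosθ₂).
W = (0.2041)(0.0703)·(cos68° − cos150°) = (0.01435)·(+1.2406) = 0.01780 J.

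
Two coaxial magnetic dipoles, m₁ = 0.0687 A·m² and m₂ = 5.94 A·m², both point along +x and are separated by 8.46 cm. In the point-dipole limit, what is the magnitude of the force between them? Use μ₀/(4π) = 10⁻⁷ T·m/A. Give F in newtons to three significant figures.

On-axis B of dipole 1: B = (μ₀/4π)·2m₁/r³. Force on dipole 2: F = m₂·dB/dr.
dB/dr = −(μ₀/4π)·6m₁/r⁴, so |F| = (μ₀/4π)·6m₁m₂/r⁴.
F = 6(10⁻⁷)(0.0687)(5.94)/(0.0846)⁴ = 0.004780 N.

F ≈ 0.00478 N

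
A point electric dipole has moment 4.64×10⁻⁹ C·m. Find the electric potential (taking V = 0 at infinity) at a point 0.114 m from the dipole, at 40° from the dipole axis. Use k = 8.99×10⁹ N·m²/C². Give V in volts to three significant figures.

The dipole potential is V = kp cosθ / r².
V = (8.99×10⁹)(4.64×10⁻⁹)·cos40° / (0.114)² = 2459 V.

V ≈ 2460 V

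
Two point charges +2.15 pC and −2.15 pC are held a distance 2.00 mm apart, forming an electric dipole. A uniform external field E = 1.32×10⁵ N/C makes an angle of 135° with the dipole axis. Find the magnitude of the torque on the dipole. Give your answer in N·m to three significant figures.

τ ≈ 4.01×10⁻¹⁰ N·m

Dipole moment p = qd = (2.15×10⁻¹² C)(0.00200 m) = 4.30×10⁻¹⁵ C·m.
Torque on an electric dipole: τ = pE sinθ.
τ = (4.30×10⁻¹⁵)(1.32×10⁵)·sin135° = 4.014×10⁻¹⁰ N·m.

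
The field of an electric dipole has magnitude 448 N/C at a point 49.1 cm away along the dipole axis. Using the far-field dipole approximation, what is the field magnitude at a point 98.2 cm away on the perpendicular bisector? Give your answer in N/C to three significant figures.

Dipole fields scale as 1/r³ in the far field.
The axial field is twice the equatorial field at the same r, so the geometry factor is 1/2.
E₂ = E₁ · (1/2) · (r₁/r₂)³ = 448 · 0.5 · (49.1/98.2)³.
(r₁/r₂)³ = (0.5)³ = 0.125.
E₂ ≈ 28.00 N/C.

E ≈ 28.0 N/C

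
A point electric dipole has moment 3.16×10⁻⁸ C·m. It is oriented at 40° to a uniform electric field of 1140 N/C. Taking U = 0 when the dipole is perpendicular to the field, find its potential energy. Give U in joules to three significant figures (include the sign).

U ≈ -2.76×10⁻⁵ J

U = −p·E = −pE cosθ.
U = −(3.16×10⁻⁸)(1140)·cos40° = -2.760×10⁻⁵ J.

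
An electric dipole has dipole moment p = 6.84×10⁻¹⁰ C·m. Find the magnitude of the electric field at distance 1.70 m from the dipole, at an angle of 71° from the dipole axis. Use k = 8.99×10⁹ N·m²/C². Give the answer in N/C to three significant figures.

At angle θ the dipole field magnitude is E = (kp/r³)·√(1 + 3cos²θ).
kp/r³ = (8.99×10⁹)(6.84×10⁻¹⁰) / (1.70)³ = 1.252 N/C.
√(1 + 3cos²71°) = √(1 + 3·0.1060) = √1.3180 ≈ 1.1480.
E ≈ 1.252 × 1.148 = 1.437 N/C.

E ≈ 1.44 N/C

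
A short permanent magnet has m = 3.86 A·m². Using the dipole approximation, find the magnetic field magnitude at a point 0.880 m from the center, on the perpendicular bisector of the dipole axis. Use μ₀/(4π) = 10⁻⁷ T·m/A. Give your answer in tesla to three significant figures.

B ≈ 5.66×10⁻⁷ T

In the equatorial plane B = (μ₀/4π)·m/r³ (half the axial value).
B = (10⁻⁷)·(3.86) / (0.880)³ = 5.664×10⁻⁷ T.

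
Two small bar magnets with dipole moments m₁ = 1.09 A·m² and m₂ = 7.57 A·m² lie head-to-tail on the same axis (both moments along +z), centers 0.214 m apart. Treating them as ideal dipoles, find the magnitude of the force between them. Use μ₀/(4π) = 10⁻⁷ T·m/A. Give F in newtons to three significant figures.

On-axis B of dipole 1: B = (μ₀/4π)·2m₁/r³. Force on dipole 2: F = m₂·dB/dr.
dB/dr = −(μ₀/4π)·6m₁/r⁴, so |F| = (μ₀/4π)·6m₁m₂/r⁴.
F = 6(10⁻⁷)(1.09)(7.57)/(0.214)⁴ = 0.002361 N.

F ≈ 0.00236 N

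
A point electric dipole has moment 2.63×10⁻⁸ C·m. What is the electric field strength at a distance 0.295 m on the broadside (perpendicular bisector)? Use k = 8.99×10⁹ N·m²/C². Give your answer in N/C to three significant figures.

On the perpendicular bisector E = kp/r³ (half the axial value at the same distance).
E = (8.99×10⁹)(2.63×10⁻⁸) / (0.295)³ = 9210 N/C.

E ≈ 9210 N/C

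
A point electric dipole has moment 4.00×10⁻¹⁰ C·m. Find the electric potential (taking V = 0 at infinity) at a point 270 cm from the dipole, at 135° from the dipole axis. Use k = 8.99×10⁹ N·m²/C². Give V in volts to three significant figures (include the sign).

The dipole potential is V = kp cosθ / r².
V = (8.99×10⁹)(4.00×10⁻¹⁰)·cos135° / (2.70)² = -0.3488 V.

V ≈ -0.349 V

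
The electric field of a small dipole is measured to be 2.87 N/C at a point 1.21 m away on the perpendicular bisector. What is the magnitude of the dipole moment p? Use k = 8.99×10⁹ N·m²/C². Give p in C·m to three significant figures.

p ≈ 5.66×10⁻¹⁰ C·m

In the equatorial plane E = kp/r³, so p = Er³/(k).
p = (2.87)·(1.21)³ / (8.99×10⁹) = 5.656×10⁻¹⁰ C·m.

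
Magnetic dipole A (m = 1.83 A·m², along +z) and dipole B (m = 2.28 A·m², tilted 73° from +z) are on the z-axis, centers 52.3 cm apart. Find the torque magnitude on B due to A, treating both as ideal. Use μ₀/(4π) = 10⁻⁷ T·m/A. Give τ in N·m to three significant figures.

τ ≈ 5.58×10⁻⁶ N·m

Dipole B is on the axis of dipole A, so B₁ there is axial: B₁ = (μ₀/4π)·2m₁/r³ along +z.
B₁ = 2(10⁻⁷)(1.83)/(0.523)³ = 2.558×10⁻⁶ T.
τ = m₂ B₁ sinθ.
τ = (2.28)(2.558×10⁻⁶)·sin73° = 5.578×10⁻⁶ N·m.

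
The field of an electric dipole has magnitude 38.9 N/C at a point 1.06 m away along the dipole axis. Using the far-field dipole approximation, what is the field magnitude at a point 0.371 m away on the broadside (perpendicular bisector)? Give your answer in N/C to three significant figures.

E ≈ 454 N/C

Dipole fields scale as 1/r³ in the far field.
The axial field is twice the equatorial field at the same r, so the geometry factor is 1/2.
E₂ = E₁ · (1/2) · (r₁/r₂)³ = 38.9 · 0.5 · (1.06/0.371)³.
(r₁/r₂)³ = (2.857)³ = 23.32.
E₂ ≈ 453.6 N/C.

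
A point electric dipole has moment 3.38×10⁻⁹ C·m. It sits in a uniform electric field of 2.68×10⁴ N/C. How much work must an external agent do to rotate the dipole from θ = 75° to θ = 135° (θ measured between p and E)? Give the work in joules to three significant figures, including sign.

W_ext = ΔU = U(θ₂) − U(θ₁) = −pE cosθ₂ − (−pE cosθ₁) = pE(cosθ₁ − cosθ₂).
W = (3.38×10⁻⁹)(2.68×10⁴)·(cos75° − cos135°) = (9.058×10⁻⁵)·(+0.9659) = 8.750×10⁻⁵ J.

W ≈ 8.75×10⁻⁵ J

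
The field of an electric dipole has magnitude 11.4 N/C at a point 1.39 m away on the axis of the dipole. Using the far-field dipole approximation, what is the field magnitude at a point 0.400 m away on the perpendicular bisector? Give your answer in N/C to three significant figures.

E ≈ 239 N/C

Dipole fields scale as 1/r³ in the far field.
The axial field is twice the equatorial field at the same r, so the geometry factor is 1/2.
E₂ = E₁ · (1/2) · (r₁/r₂)³ = 11.4 · 0.5 · (1.39/0.400)³.
(r₁/r₂)³ = (3.475)³ = 41.96.
E₂ ≈ 239.2 N/C.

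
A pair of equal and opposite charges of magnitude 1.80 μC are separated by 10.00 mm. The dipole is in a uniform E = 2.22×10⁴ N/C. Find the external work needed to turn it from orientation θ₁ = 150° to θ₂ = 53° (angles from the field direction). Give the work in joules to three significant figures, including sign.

W ≈ -5.87×10⁻⁴ J

Dipole moment p = qd = (1.80×10⁻⁶ C)(0.0100 m) = 1.80×10⁻⁸ C·m.
W_ext = ΔU = U(θ₂) − U(θ₁) = −pE cosθ₂ − (−pE cosθ₁) = pE(cosθ₁ − cosθ₂).
W = (1.80×10⁻⁸)(2.22×10⁴)·(cos150° − cos53°) = (3.996×10⁻⁴)·(-1.4678) = -5.865×10⁻⁴ J.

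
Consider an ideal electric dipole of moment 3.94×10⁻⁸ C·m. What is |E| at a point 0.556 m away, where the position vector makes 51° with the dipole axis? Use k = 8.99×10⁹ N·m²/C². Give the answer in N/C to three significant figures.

At angle θ the dipole field magnitude is E = (kp/r³)·√(1 + 3cos²θ).
kp/r³ = (8.99×10⁹)(3.94×10⁻⁸) / (0.556)³ = 2061 N/C.
√(1 + 3cos²51°) = √(1 + 3·0.3960) = √2.1881 ≈ 1.4792.
E ≈ 2061 × 1.479 = 3048 N/C.

E ≈ 3050 N/C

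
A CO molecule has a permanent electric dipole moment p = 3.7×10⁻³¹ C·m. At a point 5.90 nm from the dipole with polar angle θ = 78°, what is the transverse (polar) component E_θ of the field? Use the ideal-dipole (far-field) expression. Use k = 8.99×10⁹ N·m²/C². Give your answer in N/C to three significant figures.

E_θ ≈ 1.58×10⁴ N/C

For a dipole, E_θ = (kp sinθ)/r³.
kp/r³ = (8.99×10⁹)(3.70×10⁻³¹)/(5.90×10⁻⁹)³ = 1.620×10⁴ N/C.
E_θ = 1.620×10⁴·sin78° = 1.584×10⁴ N/C.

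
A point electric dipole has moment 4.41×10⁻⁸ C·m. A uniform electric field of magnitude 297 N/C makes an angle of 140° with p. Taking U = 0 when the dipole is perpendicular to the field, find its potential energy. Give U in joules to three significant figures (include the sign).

U = −p·E = −pE cosθ.
U = −(4.41×10⁻⁸)(297)·cos140° = 1.003×10⁻⁵ J.

U ≈ 1.00×10⁻⁵ J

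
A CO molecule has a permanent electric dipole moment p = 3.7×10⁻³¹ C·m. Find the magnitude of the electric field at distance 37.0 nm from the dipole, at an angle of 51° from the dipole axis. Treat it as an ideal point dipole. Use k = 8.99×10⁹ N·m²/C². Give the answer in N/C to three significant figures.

At angle θ the dipole field magnitude is E = (kp/r³)·√(1 + 3cos²θ).
kp/r³ = (8.99×10⁹)(3.70×10⁻³¹) / (3.70×10⁻⁸)³ = 65.67 N/C.
√(1 + 3cos²51°) = √(1 + 3·0.3960) = √2.1881 ≈ 1.4792.
E ≈ 65.67 × 1.479 = 97.14 N/C.

E ≈ 97.1 N/C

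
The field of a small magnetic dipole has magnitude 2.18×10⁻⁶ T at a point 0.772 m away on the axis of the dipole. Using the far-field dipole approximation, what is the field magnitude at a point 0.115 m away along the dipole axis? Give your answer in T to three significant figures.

Dipole fields scale as 1/r³ in the far field; the geometry is the same at both points.
B₂ = B₁ · (r₁/r₂)³ = 2.18×10⁻⁶ · (0.772/0.115)³.
(r₁/r₂)³ = (6.713)³ = 302.5.
B₂ ≈ 6.595×10⁻⁴ T.

B ≈ 6.60×10⁻⁴ T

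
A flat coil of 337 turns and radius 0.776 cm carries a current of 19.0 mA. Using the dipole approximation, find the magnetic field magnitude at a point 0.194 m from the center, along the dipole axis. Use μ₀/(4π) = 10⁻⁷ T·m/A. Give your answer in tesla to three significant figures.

m = NIA = NIπa² = 337·(0.0190)·π·(0.00776)² = 0.001211 A·m².
On axis B = (μ₀/4π)·2m/r³.
B = 2·(10⁻⁷)·(0.001211) / (0.194)³ = 3.317×10⁻⁸ T.

B ≈ 3.32×10⁻⁸ T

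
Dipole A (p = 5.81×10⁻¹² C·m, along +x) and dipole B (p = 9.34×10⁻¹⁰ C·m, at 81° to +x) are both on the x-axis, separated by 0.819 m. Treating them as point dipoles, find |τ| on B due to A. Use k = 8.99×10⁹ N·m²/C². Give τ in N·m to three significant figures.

τ ≈ 1.75×10⁻¹⁰ N·m

The second dipole sits on the axis of the first, so the field there is axial: E₁ = 2kp₁/r³ along +x.
E₁ = 2(8.99×10⁹)(5.81×10⁻¹²)/(0.819)³ = 0.1902 N/C.
Torque on the second dipole: τ = p₂ E₁ sinθ.
τ = (9.34×10⁻¹⁰)(0.1902)·sin81° = 1.754×10⁻¹⁰ N·m.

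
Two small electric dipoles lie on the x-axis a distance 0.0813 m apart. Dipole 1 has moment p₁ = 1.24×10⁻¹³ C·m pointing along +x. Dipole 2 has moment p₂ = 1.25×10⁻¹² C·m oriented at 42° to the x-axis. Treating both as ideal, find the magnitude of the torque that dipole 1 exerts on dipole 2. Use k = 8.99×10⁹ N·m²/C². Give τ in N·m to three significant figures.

τ ≈ 3.47×10⁻¹² N·m

The second dipole sits on the axis of the first, so the field there is axial: E₁ = 2kp₁/r³ along +x.
E₁ = 2(8.99×10⁹)(1.24×10⁻¹³)/(0.0813)³ = 4.149 N/C.
Torque on the second dipole: τ = p₂ E₁ sinθ.
τ = (1.25×10⁻¹²)(4.149)·sin42° = 3.470×10⁻¹² N·m.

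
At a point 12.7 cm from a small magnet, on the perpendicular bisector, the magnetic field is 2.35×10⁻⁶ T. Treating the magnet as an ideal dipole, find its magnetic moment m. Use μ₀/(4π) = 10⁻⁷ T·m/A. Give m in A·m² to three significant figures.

In the equatorial plane B = (μ₀/4π)·m/r³, so m = Br³·4π/(μ₀).
m = (2.35×10⁻⁶)·(0.127)³ / (10⁻⁷) = 0.04814 A·m².

m ≈ 0.0481 A·m²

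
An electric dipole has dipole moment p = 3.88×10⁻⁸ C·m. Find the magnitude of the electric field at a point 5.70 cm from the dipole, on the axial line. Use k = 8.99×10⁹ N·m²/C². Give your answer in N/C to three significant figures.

E ≈ 3.77×10⁶ N/C

On the dipole axis E = 2kp/r³.
E = 2·(8.99×10⁹)(3.88×10⁻⁸) / (0.0570)³ = 3.767×10⁶ N/C.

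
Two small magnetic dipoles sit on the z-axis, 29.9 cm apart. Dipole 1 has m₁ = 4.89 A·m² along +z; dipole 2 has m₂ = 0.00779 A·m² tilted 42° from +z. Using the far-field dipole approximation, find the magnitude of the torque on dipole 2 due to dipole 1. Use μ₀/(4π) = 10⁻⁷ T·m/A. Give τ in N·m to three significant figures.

Dipole B is on the axis of dipole A, so B₁ there is axial: B₁ = (μ₀/4π)·2m₁/r³ along +z.
B₁ = 2(10⁻⁷)(4.89)/(0.299)³ = 3.659×10⁻⁵ T.
τ = m₂ B₁ sinθ.
τ = (0.00779)(3.659×10⁻⁵)·sin42° = 1.907×10⁻⁷ N·m.

τ ≈ 1.91×10⁻⁷ N·m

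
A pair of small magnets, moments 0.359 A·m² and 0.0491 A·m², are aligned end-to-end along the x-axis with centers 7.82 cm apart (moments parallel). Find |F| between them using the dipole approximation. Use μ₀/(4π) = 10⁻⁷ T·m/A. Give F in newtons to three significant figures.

F ≈ 2.83×10⁻⁴ N

On-axis B of dipole 1: B = (μ₀/4π)·2m₁/r³. Force on dipole 2: F = m₂·dB/dr.
dB/dr = −(μ₀/4π)·6m₁/r⁴, so |F| = (μ₀/4π)·6m₁m₂/r⁴.
F = 6(10⁻⁷)(0.359)(0.0491)/(0.0782)⁴ = 2.828×10⁻⁴ N.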